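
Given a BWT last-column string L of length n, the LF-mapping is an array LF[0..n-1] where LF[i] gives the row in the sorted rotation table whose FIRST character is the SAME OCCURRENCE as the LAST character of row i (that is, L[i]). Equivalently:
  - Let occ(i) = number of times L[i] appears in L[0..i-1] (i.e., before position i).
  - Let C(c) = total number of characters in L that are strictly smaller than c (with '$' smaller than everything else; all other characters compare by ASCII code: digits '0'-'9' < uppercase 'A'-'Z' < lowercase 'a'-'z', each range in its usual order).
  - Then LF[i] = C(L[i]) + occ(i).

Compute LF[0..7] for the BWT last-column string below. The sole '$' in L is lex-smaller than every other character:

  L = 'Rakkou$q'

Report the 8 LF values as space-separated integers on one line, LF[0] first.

Answer: 1 2 3 4 5 7 0 6

Derivation:
Char counts: '$':1, 'R':1, 'a':1, 'k':2, 'o':1, 'q':1, 'u':1
C (first-col start): C('$')=0, C('R')=1, C('a')=2, C('k')=3, C('o')=5, C('q')=6, C('u')=7
L[0]='R': occ=0, LF[0]=C('R')+0=1+0=1
L[1]='a': occ=0, LF[1]=C('a')+0=2+0=2
L[2]='k': occ=0, LF[2]=C('k')+0=3+0=3
L[3]='k': occ=1, LF[3]=C('k')+1=3+1=4
L[4]='o': occ=0, LF[4]=C('o')+0=5+0=5
L[5]='u': occ=0, LF[5]=C('u')+0=7+0=7
L[6]='$': occ=0, LF[6]=C('$')+0=0+0=0
L[7]='q': occ=0, LF[7]=C('q')+0=6+0=6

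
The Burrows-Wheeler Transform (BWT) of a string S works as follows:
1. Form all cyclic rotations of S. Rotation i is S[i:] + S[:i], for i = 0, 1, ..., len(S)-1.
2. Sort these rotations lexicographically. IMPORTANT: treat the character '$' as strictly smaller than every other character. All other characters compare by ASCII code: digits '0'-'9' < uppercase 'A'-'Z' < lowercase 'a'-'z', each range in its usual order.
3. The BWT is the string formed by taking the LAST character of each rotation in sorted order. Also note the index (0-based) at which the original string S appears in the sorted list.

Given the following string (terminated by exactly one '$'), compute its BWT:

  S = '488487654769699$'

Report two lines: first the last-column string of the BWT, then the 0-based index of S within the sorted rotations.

All 16 rotations (rotation i = S[i:]+S[:i]):
  rot[0] = 488487654769699$
  rot[1] = 88487654769699$4
  rot[2] = 8487654769699$48
  rot[3] = 487654769699$488
  rot[4] = 87654769699$4884
  rot[5] = 7654769699$48848
  rot[6] = 654769699$488487
  rot[7] = 54769699$4884876
  rot[8] = 4769699$48848765
  rot[9] = 769699$488487654
  rot[10] = 69699$4884876547
  rot[11] = 9699$48848765476
  rot[12] = 699$488487654769
  rot[13] = 99$4884876547696
  rot[14] = 9$48848765476969
  rot[15] = $488487654769699
Sorted (with $ < everything):
  sorted[0] = $488487654769699  (last char: '9')
  sorted[1] = 4769699$48848765  (last char: '5')
  sorted[2] = 487654769699$488  (last char: '8')
  sorted[3] = 488487654769699$  (last char: '$')
  sorted[4] = 54769699$4884876  (last char: '6')
  sorted[5] = 654769699$488487  (last char: '7')
  sorted[6] = 69699$4884876547  (last char: '7')
  sorted[7] = 699$488487654769  (last char: '9')
  sorted[8] = 7654769699$48848  (last char: '8')
  sorted[9] = 769699$488487654  (last char: '4')
  sorted[10] = 8487654769699$48  (last char: '8')
  sorted[11] = 87654769699$4884  (last char: '4')
  sorted[12] = 88487654769699$4  (last char: '4')
  sorted[13] = 9$48848765476969  (last char: '9')
  sorted[14] = 9699$48848765476  (last char: '6')
  sorted[15] = 99$4884876547696  (last char: '6')
Last column: 958$677984844966
Original string S is at sorted index 3

Answer: 958$677984844966
3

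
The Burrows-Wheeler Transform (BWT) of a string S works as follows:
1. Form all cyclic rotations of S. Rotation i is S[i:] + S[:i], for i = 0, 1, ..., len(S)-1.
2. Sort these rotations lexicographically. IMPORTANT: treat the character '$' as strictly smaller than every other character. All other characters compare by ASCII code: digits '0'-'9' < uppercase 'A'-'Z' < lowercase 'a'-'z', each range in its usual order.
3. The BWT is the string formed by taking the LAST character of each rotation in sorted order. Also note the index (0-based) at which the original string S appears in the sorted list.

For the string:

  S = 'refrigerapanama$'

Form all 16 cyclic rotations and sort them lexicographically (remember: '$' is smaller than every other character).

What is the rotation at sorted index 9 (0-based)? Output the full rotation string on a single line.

Answer: igerapanama$refr

Derivation:
All 16 rotations (rotation i = S[i:]+S[:i]):
  rot[0] = refrigerapanama$
  rot[1] = efrigerapanama$r
  rot[2] = frigerapanama$re
  rot[3] = rigerapanama$ref
  rot[4] = igerapanama$refr
  rot[5] = gerapanama$refri
  rot[6] = erapanama$refrig
  rot[7] = rapanama$refrige
  rot[8] = apanama$refriger
  rot[9] = panama$refrigera
  rot[10] = anama$refrigerap
  rot[11] = nama$refrigerapa
  rot[12] = ama$refrigerapan
  rot[13] = ma$refrigerapana
  rot[14] = a$refrigerapanam
  rot[15] = $refrigerapanama
Sorted (with $ < everything):
  sorted[0] = $refrigerapanama
  sorted[1] = a$refrigerapanam
  sorted[2] = ama$refrigerapan
  sorted[3] = anama$refrigerap
  sorted[4] = apanama$refriger
  sorted[5] = efrigerapanama$r
  sorted[6] = erapanama$refrig
  sorted[7] = frigerapanama$re
  sorted[8] = gerapanama$refri
  sorted[9] = igerapanama$refr
  sorted[10] = ma$refrigerapana
  sorted[11] = nama$refrigerapa
  sorted[12] = panama$refrigera
  sorted[13] = rapanama$refrige
  sorted[14] = refrigerapanama$
  sorted[15] = rigerapanama$ref
sorted[9] = igerapanama$refr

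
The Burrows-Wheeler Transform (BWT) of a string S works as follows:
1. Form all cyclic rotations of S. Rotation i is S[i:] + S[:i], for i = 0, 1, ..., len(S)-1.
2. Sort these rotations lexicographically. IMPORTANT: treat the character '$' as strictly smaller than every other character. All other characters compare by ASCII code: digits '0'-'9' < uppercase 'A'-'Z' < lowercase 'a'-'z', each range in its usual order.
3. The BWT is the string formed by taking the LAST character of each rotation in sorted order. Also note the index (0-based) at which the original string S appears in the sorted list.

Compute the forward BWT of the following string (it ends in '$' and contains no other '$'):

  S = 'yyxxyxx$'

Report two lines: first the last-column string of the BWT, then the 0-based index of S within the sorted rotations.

Answer: xxyyxxy$
7

Derivation:
All 8 rotations (rotation i = S[i:]+S[:i]):
  rot[0] = yyxxyxx$
  rot[1] = yxxyxx$y
  rot[2] = xxyxx$yy
  rot[3] = xyxx$yyx
  rot[4] = yxx$yyxx
  rot[5] = xx$yyxxy
  rot[6] = x$yyxxyx
  rot[7] = $yyxxyxx
Sorted (with $ < everything):
  sorted[0] = $yyxxyxx  (last char: 'x')
  sorted[1] = x$yyxxyx  (last char: 'x')
  sorted[2] = xx$yyxxy  (last char: 'y')
  sorted[3] = xxyxx$yy  (last char: 'y')
  sorted[4] = xyxx$yyx  (last char: 'x')
  sorted[5] = yxx$yyxx  (last char: 'x')
  sorted[6] = yxxyxx$y  (last char: 'y')
  sorted[7] = yyxxyxx$  (last char: '$')
Last column: xxyyxxy$
Original string S is at sorted index 7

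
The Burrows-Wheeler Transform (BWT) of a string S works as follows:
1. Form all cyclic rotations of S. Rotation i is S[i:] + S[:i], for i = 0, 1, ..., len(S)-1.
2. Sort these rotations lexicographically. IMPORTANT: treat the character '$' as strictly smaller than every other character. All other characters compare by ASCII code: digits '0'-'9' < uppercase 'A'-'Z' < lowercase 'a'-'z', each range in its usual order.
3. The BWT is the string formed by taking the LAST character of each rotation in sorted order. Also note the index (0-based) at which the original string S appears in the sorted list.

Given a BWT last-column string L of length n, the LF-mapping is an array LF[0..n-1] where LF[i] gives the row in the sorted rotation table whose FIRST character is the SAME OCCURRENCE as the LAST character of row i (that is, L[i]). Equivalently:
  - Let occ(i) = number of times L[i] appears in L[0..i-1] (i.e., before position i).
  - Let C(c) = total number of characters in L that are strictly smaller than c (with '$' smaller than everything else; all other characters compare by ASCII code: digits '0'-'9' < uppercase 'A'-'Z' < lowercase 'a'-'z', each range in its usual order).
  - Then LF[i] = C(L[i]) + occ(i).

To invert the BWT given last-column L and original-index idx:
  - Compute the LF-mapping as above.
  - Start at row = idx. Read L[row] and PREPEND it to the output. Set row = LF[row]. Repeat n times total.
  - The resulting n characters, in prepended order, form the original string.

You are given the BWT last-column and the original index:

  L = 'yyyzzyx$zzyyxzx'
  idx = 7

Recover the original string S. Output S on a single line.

Answer: yyxyxzyzxzzyzy$

Derivation:
LF mapping: 4 5 6 10 11 7 1 0 12 13 8 9 2 14 3
Walk LF starting at row 7, prepending L[row]:
  step 1: row=7, L[7]='$', prepend. Next row=LF[7]=0
  step 2: row=0, L[0]='y', prepend. Next row=LF[0]=4
  step 3: row=4, L[4]='z', prepend. Next row=LF[4]=11
  step 4: row=11, L[11]='y', prepend. Next row=LF[11]=9
  step 5: row=9, L[9]='z', prepend. Next row=LF[9]=13
  step 6: row=13, L[13]='z', prepend. Next row=LF[13]=14
  step 7: row=14, L[14]='x', prepend. Next row=LF[14]=3
  step 8: row=3, L[3]='z', prepend. Next row=LF[3]=10
  step 9: row=10, L[10]='y', prepend. Next row=LF[10]=8
  step 10: row=8, L[8]='z', prepend. Next row=LF[8]=12
  step 11: row=12, L[12]='x', prepend. Next row=LF[12]=2
  step 12: row=2, L[2]='y', prepend. Next row=LF[2]=6
  step 13: row=6, L[6]='x', prepend. Next row=LF[6]=1
  step 14: row=1, L[1]='y', prepend. Next row=LF[1]=5
  step 15: row=5, L[5]='y', prepend. Next row=LF[5]=7
Reversed output: yyxyxzyzxzzyzy$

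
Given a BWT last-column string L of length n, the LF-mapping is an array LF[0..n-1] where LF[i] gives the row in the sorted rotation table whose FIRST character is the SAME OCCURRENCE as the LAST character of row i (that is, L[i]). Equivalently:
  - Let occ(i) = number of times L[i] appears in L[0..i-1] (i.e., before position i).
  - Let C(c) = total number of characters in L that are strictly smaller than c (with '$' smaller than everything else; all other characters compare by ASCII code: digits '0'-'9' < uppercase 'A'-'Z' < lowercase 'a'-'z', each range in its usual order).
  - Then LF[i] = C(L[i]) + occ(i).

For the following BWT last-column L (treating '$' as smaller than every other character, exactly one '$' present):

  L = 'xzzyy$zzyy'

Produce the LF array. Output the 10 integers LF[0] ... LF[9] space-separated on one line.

Answer: 1 6 7 2 3 0 8 9 4 5

Derivation:
Char counts: '$':1, 'x':1, 'y':4, 'z':4
C (first-col start): C('$')=0, C('x')=1, C('y')=2, C('z')=6
L[0]='x': occ=0, LF[0]=C('x')+0=1+0=1
L[1]='z': occ=0, LF[1]=C('z')+0=6+0=6
L[2]='z': occ=1, LF[2]=C('z')+1=6+1=7
L[3]='y': occ=0, LF[3]=C('y')+0=2+0=2
L[4]='y': occ=1, LF[4]=C('y')+1=2+1=3
L[5]='$': occ=0, LF[5]=C('$')+0=0+0=0
L[6]='z': occ=2, LF[6]=C('z')+2=6+2=8
L[7]='z': occ=3, LF[7]=C('z')+3=6+3=9
L[8]='y': occ=2, LF[8]=C('y')+2=2+2=4
L[9]='y': occ=3, LF[9]=C('y')+3=2+3=5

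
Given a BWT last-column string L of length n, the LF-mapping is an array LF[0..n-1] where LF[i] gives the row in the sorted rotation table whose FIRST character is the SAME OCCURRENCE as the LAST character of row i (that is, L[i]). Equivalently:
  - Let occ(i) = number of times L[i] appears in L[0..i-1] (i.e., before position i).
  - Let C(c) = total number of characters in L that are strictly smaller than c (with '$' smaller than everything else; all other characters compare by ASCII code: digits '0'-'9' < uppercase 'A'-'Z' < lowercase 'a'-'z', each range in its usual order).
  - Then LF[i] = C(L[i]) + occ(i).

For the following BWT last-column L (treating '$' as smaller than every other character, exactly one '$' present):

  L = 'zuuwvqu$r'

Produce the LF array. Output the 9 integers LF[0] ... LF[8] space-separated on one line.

Answer: 8 3 4 7 6 1 5 0 2

Derivation:
Char counts: '$':1, 'q':1, 'r':1, 'u':3, 'v':1, 'w':1, 'z':1
C (first-col start): C('$')=0, C('q')=1, C('r')=2, C('u')=3, C('v')=6, C('w')=7, C('z')=8
L[0]='z': occ=0, LF[0]=C('z')+0=8+0=8
L[1]='u': occ=0, LF[1]=C('u')+0=3+0=3
L[2]='u': occ=1, LF[2]=C('u')+1=3+1=4
L[3]='w': occ=0, LF[3]=C('w')+0=7+0=7
L[4]='v': occ=0, LF[4]=C('v')+0=6+0=6
L[5]='q': occ=0, LF[5]=C('q')+0=1+0=1
L[6]='u': occ=2, LF[6]=C('u')+2=3+2=5
L[7]='$': occ=0, LF[7]=C('$')+0=0+0=0
L[8]='r': occ=0, LF[8]=C('r')+0=2+0=2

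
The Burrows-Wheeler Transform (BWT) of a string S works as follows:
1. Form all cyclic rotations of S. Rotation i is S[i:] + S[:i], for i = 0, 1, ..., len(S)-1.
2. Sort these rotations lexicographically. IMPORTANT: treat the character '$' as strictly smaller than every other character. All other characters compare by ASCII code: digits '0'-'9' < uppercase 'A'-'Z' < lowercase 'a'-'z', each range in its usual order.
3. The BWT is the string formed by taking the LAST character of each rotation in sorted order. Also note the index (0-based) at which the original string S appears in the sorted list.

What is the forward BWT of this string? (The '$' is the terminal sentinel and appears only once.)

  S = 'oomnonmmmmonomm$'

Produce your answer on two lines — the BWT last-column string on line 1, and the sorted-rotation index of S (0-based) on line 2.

Answer: mmonmmomoomnonm$
15

Derivation:
All 16 rotations (rotation i = S[i:]+S[:i]):
  rot[0] = oomnonmmmmonomm$
  rot[1] = omnonmmmmonomm$o
  rot[2] = mnonmmmmonomm$oo
  rot[3] = nonmmmmonomm$oom
  rot[4] = onmmmmonomm$oomn
  rot[5] = nmmmmonomm$oomno
  rot[6] = mmmmonomm$oomnon
  rot[7] = mmmonomm$oomnonm
  rot[8] = mmonomm$oomnonmm
  rot[9] = monomm$oomnonmmm
  rot[10] = onomm$oomnonmmmm
  rot[11] = nomm$oomnonmmmmo
  rot[12] = omm$oomnonmmmmon
  rot[13] = mm$oomnonmmmmono
  rot[14] = m$oomnonmmmmonom
  rot[15] = $oomnonmmmmonomm
Sorted (with $ < everything):
  sorted[0] = $oomnonmmmmonomm  (last char: 'm')
  sorted[1] = m$oomnonmmmmonom  (last char: 'm')
  sorted[2] = mm$oomnonmmmmono  (last char: 'o')
  sorted[3] = mmmmonomm$oomnon  (last char: 'n')
  sorted[4] = mmmonomm$oomnonm  (last char: 'm')
  sorted[5] = mmonomm$oomnonmm  (last char: 'm')
  sorted[6] = mnonmmmmonomm$oo  (last char: 'o')
  sorted[7] = monomm$oomnonmmm  (last char: 'm')
  sorted[8] = nmmmmonomm$oomno  (last char: 'o')
  sorted[9] = nomm$oomnonmmmmo  (last char: 'o')
  sorted[10] = nonmmmmonomm$oom  (last char: 'm')
  sorted[11] = omm$oomnonmmmmon  (last char: 'n')
  sorted[12] = omnonmmmmonomm$o  (last char: 'o')
  sorted[13] = onmmmmonomm$oomn  (last char: 'n')
  sorted[14] = onomm$oomnonmmmm  (last char: 'm')
  sorted[15] = oomnonmmmmonomm$  (last char: '$')
Last column: mmonmmomoomnonm$
Original string S is at sorted index 15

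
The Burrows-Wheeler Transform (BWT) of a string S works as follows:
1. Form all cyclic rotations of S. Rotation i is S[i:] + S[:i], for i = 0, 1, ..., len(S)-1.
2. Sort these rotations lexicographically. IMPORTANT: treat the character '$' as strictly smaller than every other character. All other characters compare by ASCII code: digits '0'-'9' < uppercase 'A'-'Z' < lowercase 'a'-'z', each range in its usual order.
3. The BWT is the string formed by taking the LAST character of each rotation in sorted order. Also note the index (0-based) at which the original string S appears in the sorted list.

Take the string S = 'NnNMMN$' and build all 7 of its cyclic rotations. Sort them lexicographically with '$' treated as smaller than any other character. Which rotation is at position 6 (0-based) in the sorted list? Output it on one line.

All 7 rotations (rotation i = S[i:]+S[:i]):
  rot[0] = NnNMMN$
  rot[1] = nNMMN$N
  rot[2] = NMMN$Nn
  rot[3] = MMN$NnN
  rot[4] = MN$NnNM
  rot[5] = N$NnNMM
  rot[6] = $NnNMMN
Sorted (with $ < everything):
  sorted[0] = $NnNMMN
  sorted[1] = MMN$NnN
  sorted[2] = MN$NnNM
  sorted[3] = N$NnNMM
  sorted[4] = NMMN$Nn
  sorted[5] = NnNMMN$
  sorted[6] = nNMMN$N
sorted[6] = nNMMN$N

Answer: nNMMN$N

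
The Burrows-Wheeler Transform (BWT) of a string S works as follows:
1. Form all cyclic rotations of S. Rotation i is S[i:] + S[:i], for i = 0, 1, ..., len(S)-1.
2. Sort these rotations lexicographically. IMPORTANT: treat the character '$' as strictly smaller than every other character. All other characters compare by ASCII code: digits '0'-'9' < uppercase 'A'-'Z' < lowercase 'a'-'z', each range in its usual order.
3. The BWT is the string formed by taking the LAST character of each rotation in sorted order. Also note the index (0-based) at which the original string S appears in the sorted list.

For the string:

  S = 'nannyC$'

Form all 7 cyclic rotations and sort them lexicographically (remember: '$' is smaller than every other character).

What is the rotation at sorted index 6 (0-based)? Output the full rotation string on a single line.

Answer: yC$nann

Derivation:
All 7 rotations (rotation i = S[i:]+S[:i]):
  rot[0] = nannyC$
  rot[1] = annyC$n
  rot[2] = nnyC$na
  rot[3] = nyC$nan
  rot[4] = yC$nann
  rot[5] = C$nanny
  rot[6] = $nannyC
Sorted (with $ < everything):
  sorted[0] = $nannyC
  sorted[1] = C$nanny
  sorted[2] = annyC$n
  sorted[3] = nannyC$
  sorted[4] = nnyC$na
  sorted[5] = nyC$nan
  sorted[6] = yC$nann
sorted[6] = yC$nann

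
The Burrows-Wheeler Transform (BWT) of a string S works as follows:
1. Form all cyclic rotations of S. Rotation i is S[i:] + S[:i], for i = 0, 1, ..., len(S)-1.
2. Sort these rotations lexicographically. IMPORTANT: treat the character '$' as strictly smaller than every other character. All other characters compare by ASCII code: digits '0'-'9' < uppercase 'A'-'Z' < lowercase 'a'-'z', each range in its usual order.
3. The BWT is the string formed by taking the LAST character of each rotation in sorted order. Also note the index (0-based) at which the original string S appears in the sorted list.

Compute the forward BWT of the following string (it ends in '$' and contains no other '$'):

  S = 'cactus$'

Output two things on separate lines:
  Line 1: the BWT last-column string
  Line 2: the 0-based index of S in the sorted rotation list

Answer: sc$auct
2

Derivation:
All 7 rotations (rotation i = S[i:]+S[:i]):
  rot[0] = cactus$
  rot[1] = actus$c
  rot[2] = ctus$ca
  rot[3] = tus$cac
  rot[4] = us$cact
  rot[5] = s$cactu
  rot[6] = $cactus
Sorted (with $ < everything):
  sorted[0] = $cactus  (last char: 's')
  sorted[1] = actus$c  (last char: 'c')
  sorted[2] = cactus$  (last char: '$')
  sorted[3] = ctus$ca  (last char: 'a')
  sorted[4] = s$cactu  (last char: 'u')
  sorted[5] = tus$cac  (last char: 'c')
  sorted[6] = us$cact  (last char: 't')
Last column: sc$auct
Original string S is at sorted index 2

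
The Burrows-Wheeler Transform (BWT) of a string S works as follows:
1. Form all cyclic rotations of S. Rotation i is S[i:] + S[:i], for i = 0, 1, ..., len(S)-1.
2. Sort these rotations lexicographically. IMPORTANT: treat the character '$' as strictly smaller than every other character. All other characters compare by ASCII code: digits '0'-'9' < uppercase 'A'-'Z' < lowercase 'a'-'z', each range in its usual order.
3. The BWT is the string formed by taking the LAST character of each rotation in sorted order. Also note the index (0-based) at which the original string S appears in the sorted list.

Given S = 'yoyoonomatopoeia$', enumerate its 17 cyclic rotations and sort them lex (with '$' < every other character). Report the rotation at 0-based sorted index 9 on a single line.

Answer: onomatopoeia$yoyo

Derivation:
All 17 rotations (rotation i = S[i:]+S[:i]):
  rot[0] = yoyoonomatopoeia$
  rot[1] = oyoonomatopoeia$y
  rot[2] = yoonomatopoeia$yo
  rot[3] = oonomatopoeia$yoy
  rot[4] = onomatopoeia$yoyo
  rot[5] = nomatopoeia$yoyoo
  rot[6] = omatopoeia$yoyoon
  rot[7] = matopoeia$yoyoono
  rot[8] = atopoeia$yoyoonom
  rot[9] = topoeia$yoyoonoma
  rot[10] = opoeia$yoyoonomat
  rot[11] = poeia$yoyoonomato
  rot[12] = oeia$yoyoonomatop
  rot[13] = eia$yoyoonomatopo
  rot[14] = ia$yoyoonomatopoe
  rot[15] = a$yoyoonomatopoei
  rot[16] = $yoyoonomatopoeia
Sorted (with $ < everything):
  sorted[0] = $yoyoonomatopoeia
  sorted[1] = a$yoyoonomatopoei
  sorted[2] = atopoeia$yoyoonom
  sorted[3] = eia$yoyoonomatopo
  sorted[4] = ia$yoyoonomatopoe
  sorted[5] = matopoeia$yoyoono
  sorted[6] = nomatopoeia$yoyoo
  sorted[7] = oeia$yoyoonomatop
  sorted[8] = omatopoeia$yoyoon
  sorted[9] = onomatopoeia$yoyo
  sorted[10] = oonomatopoeia$yoy
  sorted[11] = opoeia$yoyoonomat
  sorted[12] = oyoonomatopoeia$y
  sorted[13] = poeia$yoyoonomato
  sorted[14] = topoeia$yoyoonoma
  sorted[15] = yoonomatopoeia$yo
  sorted[16] = yoyoonomatopoeia$
sorted[9] = onomatopoeia$yoyo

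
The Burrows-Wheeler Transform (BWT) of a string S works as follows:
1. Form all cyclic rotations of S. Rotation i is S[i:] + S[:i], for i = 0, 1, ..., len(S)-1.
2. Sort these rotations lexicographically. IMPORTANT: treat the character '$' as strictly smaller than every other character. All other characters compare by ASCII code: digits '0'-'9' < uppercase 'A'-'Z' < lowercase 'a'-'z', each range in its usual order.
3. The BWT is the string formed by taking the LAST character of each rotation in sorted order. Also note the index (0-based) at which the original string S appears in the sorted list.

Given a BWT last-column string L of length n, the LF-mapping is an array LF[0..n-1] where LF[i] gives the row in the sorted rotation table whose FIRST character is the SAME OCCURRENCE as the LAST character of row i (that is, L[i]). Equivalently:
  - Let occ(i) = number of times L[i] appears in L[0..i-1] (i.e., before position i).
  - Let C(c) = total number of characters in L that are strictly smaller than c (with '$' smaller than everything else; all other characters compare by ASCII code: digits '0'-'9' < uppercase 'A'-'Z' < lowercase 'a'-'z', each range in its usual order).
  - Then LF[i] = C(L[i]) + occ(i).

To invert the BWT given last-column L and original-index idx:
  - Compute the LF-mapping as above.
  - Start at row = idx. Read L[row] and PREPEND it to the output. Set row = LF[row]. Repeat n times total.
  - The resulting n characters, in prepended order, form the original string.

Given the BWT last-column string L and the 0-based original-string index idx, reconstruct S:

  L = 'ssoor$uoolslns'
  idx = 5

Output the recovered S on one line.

Answer: onsuoorolssls$

Derivation:
LF mapping: 9 10 4 5 8 0 13 6 7 1 11 2 3 12
Walk LF starting at row 5, prepending L[row]:
  step 1: row=5, L[5]='$', prepend. Next row=LF[5]=0
  step 2: row=0, L[0]='s', prepend. Next row=LF[0]=9
  step 3: row=9, L[9]='l', prepend. Next row=LF[9]=1
  step 4: row=1, L[1]='s', prepend. Next row=LF[1]=10
  step 5: row=10, L[10]='s', prepend. Next row=LF[10]=11
  step 6: row=11, L[11]='l', prepend. Next row=LF[11]=2
  step 7: row=2, L[2]='o', prepend. Next row=LF[2]=4
  step 8: row=4, L[4]='r', prepend. Next row=LF[4]=8
  step 9: row=8, L[8]='o', prepend. Next row=LF[8]=7
  step 10: row=7, L[7]='o', prepend. Next row=LF[7]=6
  step 11: row=6, L[6]='u', prepend. Next row=LF[6]=13
  step 12: row=13, L[13]='s', prepend. Next row=LF[13]=12
  step 13: row=12, L[12]='n', prepend. Next row=LF[12]=3
  step 14: row=3, L[3]='o', prepend. Next row=LF[3]=5
Reversed output: onsuoorolssls$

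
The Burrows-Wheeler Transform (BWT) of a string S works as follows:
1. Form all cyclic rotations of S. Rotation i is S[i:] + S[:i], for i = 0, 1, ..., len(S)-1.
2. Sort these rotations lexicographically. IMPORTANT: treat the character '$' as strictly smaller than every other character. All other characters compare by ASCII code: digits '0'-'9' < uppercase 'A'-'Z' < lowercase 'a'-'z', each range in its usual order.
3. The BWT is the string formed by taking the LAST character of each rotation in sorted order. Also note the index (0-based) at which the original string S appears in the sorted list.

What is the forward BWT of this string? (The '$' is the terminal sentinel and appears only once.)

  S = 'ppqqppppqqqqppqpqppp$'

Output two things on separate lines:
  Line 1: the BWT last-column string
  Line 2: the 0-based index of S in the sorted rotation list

All 21 rotations (rotation i = S[i:]+S[:i]):
  rot[0] = ppqqppppqqqqppqpqppp$
  rot[1] = pqqppppqqqqppqpqppp$p
  rot[2] = qqppppqqqqppqpqppp$pp
  rot[3] = qppppqqqqppqpqppp$ppq
  rot[4] = ppppqqqqppqpqppp$ppqq
  rot[5] = pppqqqqppqpqppp$ppqqp
  rot[6] = ppqqqqppqpqppp$ppqqpp
  rot[7] = pqqqqppqpqppp$ppqqppp
  rot[8] = qqqqppqpqppp$ppqqpppp
  rot[9] = qqqppqpqppp$ppqqppppq
  rot[10] = qqppqpqppp$ppqqppppqq
  rot[11] = qppqpqppp$ppqqppppqqq
  rot[12] = ppqpqppp$ppqqppppqqqq
  rot[13] = pqpqppp$ppqqppppqqqqp
  rot[14] = qpqppp$ppqqppppqqqqpp
  rot[15] = pqppp$ppqqppppqqqqppq
  rot[16] = qppp$ppqqppppqqqqppqp
  rot[17] = ppp$ppqqppppqqqqppqpq
  rot[18] = pp$ppqqppppqqqqppqpqp
  rot[19] = p$ppqqppppqqqqppqpqpp
  rot[20] = $ppqqppppqqqqppqpqppp
Sorted (with $ < everything):
  sorted[0] = $ppqqppppqqqqppqpqppp  (last char: 'p')
  sorted[1] = p$ppqqppppqqqqppqpqpp  (last char: 'p')
  sorted[2] = pp$ppqqppppqqqqppqpqp  (last char: 'p')
  sorted[3] = ppp$ppqqppppqqqqppqpq  (last char: 'q')
  sorted[4] = ppppqqqqppqpqppp$ppqq  (last char: 'q')
  sorted[5] = pppqqqqppqpqppp$ppqqp  (last char: 'p')
  sorted[6] = ppqpqppp$ppqqppppqqqq  (last char: 'q')
  sorted[7] = ppqqppppqqqqppqpqppp$  (last char: '$')
  sorted[8] = ppqqqqppqpqppp$ppqqpp  (last char: 'p')
  sorted[9] = pqppp$ppqqppppqqqqppq  (last char: 'q')
  sorted[10] = pqpqppp$ppqqppppqqqqp  (last char: 'p')
  sorted[11] = pqqppppqqqqppqpqppp$p  (last char: 'p')
  sorted[12] = pqqqqppqpqppp$ppqqppp  (last char: 'p')
  sorted[13] = qppp$ppqqppppqqqqppqp  (last char: 'p')
  sorted[14] = qppppqqqqppqpqppp$ppq  (last char: 'q')
  sorted[15] = qppqpqppp$ppqqppppqqq  (last char: 'q')
  sorted[16] = qpqppp$ppqqppppqqqqpp  (last char: 'p')
  sorted[17] = qqppppqqqqppqpqppp$pp  (last char: 'p')
  sorted[18] = qqppqpqppp$ppqqppppqq  (last char: 'q')
  sorted[19] = qqqppqpqppp$ppqqppppq  (last char: 'q')
  sorted[20] = qqqqppqpqppp$ppqqpppp  (last char: 'p')
Last column: pppqqpq$pqppppqqppqqp
Original string S is at sorted index 7

Answer: pppqqpq$pqppppqqppqqp
7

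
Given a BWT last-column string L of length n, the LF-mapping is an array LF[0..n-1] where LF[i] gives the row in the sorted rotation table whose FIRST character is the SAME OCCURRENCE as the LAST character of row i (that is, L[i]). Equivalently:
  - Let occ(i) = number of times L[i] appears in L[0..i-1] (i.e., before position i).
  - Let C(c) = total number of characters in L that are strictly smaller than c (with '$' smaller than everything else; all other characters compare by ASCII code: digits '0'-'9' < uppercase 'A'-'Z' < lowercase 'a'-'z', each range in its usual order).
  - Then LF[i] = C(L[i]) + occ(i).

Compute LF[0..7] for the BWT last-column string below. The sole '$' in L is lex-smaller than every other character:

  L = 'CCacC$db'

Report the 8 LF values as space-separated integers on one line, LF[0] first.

Char counts: '$':1, 'C':3, 'a':1, 'b':1, 'c':1, 'd':1
C (first-col start): C('$')=0, C('C')=1, C('a')=4, C('b')=5, C('c')=6, C('d')=7
L[0]='C': occ=0, LF[0]=C('C')+0=1+0=1
L[1]='C': occ=1, LF[1]=C('C')+1=1+1=2
L[2]='a': occ=0, LF[2]=C('a')+0=4+0=4
L[3]='c': occ=0, LF[3]=C('c')+0=6+0=6
L[4]='C': occ=2, LF[4]=C('C')+2=1+2=3
L[5]='$': occ=0, LF[5]=C('$')+0=0+0=0
L[6]='d': occ=0, LF[6]=C('d')+0=7+0=7
L[7]='b': occ=0, LF[7]=C('b')+0=5+0=5

Answer: 1 2 4 6 3 0 7 5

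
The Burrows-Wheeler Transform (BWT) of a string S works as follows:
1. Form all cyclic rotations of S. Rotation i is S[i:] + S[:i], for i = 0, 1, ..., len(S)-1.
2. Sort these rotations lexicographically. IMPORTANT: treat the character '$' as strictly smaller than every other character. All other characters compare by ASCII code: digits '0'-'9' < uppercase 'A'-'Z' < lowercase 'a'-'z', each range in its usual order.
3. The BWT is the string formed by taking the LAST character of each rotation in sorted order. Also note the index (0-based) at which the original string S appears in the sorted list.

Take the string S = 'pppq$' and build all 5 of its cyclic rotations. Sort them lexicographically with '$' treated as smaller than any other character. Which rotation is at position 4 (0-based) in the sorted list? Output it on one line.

Answer: q$ppp

Derivation:
All 5 rotations (rotation i = S[i:]+S[:i]):
  rot[0] = pppq$
  rot[1] = ppq$p
  rot[2] = pq$pp
  rot[3] = q$ppp
  rot[4] = $pppq
Sorted (with $ < everything):
  sorted[0] = $pppq
  sorted[1] = pppq$
  sorted[2] = ppq$p
  sorted[3] = pq$pp
  sorted[4] = q$ppp
sorted[4] = q$ppp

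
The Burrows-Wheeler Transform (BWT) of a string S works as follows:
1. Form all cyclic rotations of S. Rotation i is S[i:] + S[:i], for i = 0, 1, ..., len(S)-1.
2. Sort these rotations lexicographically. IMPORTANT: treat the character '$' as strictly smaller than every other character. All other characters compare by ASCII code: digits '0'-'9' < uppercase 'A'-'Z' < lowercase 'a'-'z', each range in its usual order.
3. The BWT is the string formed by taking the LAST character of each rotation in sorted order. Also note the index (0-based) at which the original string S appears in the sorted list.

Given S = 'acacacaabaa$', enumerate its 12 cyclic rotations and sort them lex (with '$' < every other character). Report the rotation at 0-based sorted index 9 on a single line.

Answer: caabaa$acaca

Derivation:
All 12 rotations (rotation i = S[i:]+S[:i]):
  rot[0] = acacacaabaa$
  rot[1] = cacacaabaa$a
  rot[2] = acacaabaa$ac
  rot[3] = cacaabaa$aca
  rot[4] = acaabaa$acac
  rot[5] = caabaa$acaca
  rot[6] = aabaa$acacac
  rot[7] = abaa$acacaca
  rot[8] = baa$acacacaa
  rot[9] = aa$acacacaab
  rot[10] = a$acacacaaba
  rot[11] = $acacacaabaa
Sorted (with $ < everything):
  sorted[0] = $acacacaabaa
  sorted[1] = a$acacacaaba
  sorted[2] = aa$acacacaab
  sorted[3] = aabaa$acacac
  sorted[4] = abaa$acacaca
  sorted[5] = acaabaa$acac
  sorted[6] = acacaabaa$ac
  sorted[7] = acacacaabaa$
  sorted[8] = baa$acacacaa
  sorted[9] = caabaa$acaca
  sorted[10] = cacaabaa$aca
  sorted[11] = cacacaabaa$a
sorted[9] = caabaa$acaca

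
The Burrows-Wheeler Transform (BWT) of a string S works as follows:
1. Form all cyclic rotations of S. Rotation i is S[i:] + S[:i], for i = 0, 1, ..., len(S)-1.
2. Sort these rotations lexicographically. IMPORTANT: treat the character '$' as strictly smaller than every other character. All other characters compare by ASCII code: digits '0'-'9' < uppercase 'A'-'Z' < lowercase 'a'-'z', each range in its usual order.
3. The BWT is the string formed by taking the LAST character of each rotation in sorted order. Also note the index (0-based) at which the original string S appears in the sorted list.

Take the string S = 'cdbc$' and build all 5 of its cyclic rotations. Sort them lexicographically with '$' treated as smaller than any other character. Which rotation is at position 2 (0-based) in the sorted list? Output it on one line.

Answer: c$cdb

Derivation:
All 5 rotations (rotation i = S[i:]+S[:i]):
  rot[0] = cdbc$
  rot[1] = dbc$c
  rot[2] = bc$cd
  rot[3] = c$cdb
  rot[4] = $cdbc
Sorted (with $ < everything):
  sorted[0] = $cdbc
  sorted[1] = bc$cd
  sorted[2] = c$cdb
  sorted[3] = cdbc$
  sorted[4] = dbc$c
sorted[2] = c$cdb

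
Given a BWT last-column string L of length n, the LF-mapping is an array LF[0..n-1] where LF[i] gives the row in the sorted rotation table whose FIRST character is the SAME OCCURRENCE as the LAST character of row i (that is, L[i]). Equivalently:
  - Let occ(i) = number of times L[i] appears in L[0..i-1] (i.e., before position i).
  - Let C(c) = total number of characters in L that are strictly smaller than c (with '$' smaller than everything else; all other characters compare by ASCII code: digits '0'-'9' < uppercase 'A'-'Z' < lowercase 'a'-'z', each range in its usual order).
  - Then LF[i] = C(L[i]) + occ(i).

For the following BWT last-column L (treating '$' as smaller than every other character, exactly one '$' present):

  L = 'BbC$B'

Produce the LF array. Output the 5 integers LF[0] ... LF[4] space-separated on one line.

Answer: 1 4 3 0 2

Derivation:
Char counts: '$':1, 'B':2, 'C':1, 'b':1
C (first-col start): C('$')=0, C('B')=1, C('C')=3, C('b')=4
L[0]='B': occ=0, LF[0]=C('B')+0=1+0=1
L[1]='b': occ=0, LF[1]=C('b')+0=4+0=4
L[2]='C': occ=0, LF[2]=C('C')+0=3+0=3
L[3]='$': occ=0, LF[3]=C('$')+0=0+0=0
L[4]='B': occ=1, LF[4]=C('B')+1=1+1=2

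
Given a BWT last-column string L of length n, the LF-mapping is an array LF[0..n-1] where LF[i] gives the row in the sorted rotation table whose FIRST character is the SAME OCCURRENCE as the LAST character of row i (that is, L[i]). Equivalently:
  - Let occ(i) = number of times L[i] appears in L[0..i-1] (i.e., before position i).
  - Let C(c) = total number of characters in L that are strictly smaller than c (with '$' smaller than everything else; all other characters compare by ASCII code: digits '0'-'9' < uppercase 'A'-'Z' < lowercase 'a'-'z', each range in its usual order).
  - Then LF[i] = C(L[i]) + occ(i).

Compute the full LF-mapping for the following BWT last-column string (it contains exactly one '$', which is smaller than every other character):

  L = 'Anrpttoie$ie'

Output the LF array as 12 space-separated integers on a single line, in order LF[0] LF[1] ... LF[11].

Char counts: '$':1, 'A':1, 'e':2, 'i':2, 'n':1, 'o':1, 'p':1, 'r':1, 't':2
C (first-col start): C('$')=0, C('A')=1, C('e')=2, C('i')=4, C('n')=6, C('o')=7, C('p')=8, C('r')=9, C('t')=10
L[0]='A': occ=0, LF[0]=C('A')+0=1+0=1
L[1]='n': occ=0, LF[1]=C('n')+0=6+0=6
L[2]='r': occ=0, LF[2]=C('r')+0=9+0=9
L[3]='p': occ=0, LF[3]=C('p')+0=8+0=8
L[4]='t': occ=0, LF[4]=C('t')+0=10+0=10
L[5]='t': occ=1, LF[5]=C('t')+1=10+1=11
L[6]='o': occ=0, LF[6]=C('o')+0=7+0=7
L[7]='i': occ=0, LF[7]=C('i')+0=4+0=4
L[8]='e': occ=0, LF[8]=C('e')+0=2+0=2
L[9]='$': occ=0, LF[9]=C('$')+0=0+0=0
L[10]='i': occ=1, LF[10]=C('i')+1=4+1=5
L[11]='e': occ=1, LF[11]=C('e')+1=2+1=3

Answer: 1 6 9 8 10 11 7 4 2 0 5 3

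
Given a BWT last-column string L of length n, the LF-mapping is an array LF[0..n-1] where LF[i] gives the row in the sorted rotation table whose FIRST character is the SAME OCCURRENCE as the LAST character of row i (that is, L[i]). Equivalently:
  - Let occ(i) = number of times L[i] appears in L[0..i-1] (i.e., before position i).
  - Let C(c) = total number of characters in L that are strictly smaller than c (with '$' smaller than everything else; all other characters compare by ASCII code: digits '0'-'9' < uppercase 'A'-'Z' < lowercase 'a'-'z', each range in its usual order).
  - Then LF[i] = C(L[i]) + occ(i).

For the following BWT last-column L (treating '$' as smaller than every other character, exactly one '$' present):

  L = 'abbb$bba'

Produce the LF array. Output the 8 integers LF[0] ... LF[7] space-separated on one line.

Answer: 1 3 4 5 0 6 7 2

Derivation:
Char counts: '$':1, 'a':2, 'b':5
C (first-col start): C('$')=0, C('a')=1, C('b')=3
L[0]='a': occ=0, LF[0]=C('a')+0=1+0=1
L[1]='b': occ=0, LF[1]=C('b')+0=3+0=3
L[2]='b': occ=1, LF[2]=C('b')+1=3+1=4
L[3]='b': occ=2, LF[3]=C('b')+2=3+2=5
L[4]='$': occ=0, LF[4]=C('$')+0=0+0=0
L[5]='b': occ=3, LF[5]=C('b')+3=3+3=6
L[6]='b': occ=4, LF[6]=C('b')+4=3+4=7
L[7]='a': occ=1, LF[7]=C('a')+1=1+1=2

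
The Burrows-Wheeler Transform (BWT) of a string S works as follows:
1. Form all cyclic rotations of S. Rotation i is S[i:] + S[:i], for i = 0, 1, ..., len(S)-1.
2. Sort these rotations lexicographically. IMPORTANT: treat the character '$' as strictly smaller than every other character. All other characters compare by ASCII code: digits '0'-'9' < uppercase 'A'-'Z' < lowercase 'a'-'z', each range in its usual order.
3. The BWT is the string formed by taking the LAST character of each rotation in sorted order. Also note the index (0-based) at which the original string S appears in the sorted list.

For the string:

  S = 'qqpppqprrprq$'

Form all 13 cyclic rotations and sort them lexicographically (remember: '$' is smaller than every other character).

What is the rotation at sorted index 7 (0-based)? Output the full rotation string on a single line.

Answer: qpppqprrprq$q

Derivation:
All 13 rotations (rotation i = S[i:]+S[:i]):
  rot[0] = qqpppqprrprq$
  rot[1] = qpppqprrprq$q
  rot[2] = pppqprrprq$qq
  rot[3] = ppqprrprq$qqp
  rot[4] = pqprrprq$qqpp
  rot[5] = qprrprq$qqppp
  rot[6] = prrprq$qqpppq
  rot[7] = rrprq$qqpppqp
  rot[8] = rprq$qqpppqpr
  rot[9] = prq$qqpppqprr
  rot[10] = rq$qqpppqprrp
  rot[11] = q$qqpppqprrpr
  rot[12] = $qqpppqprrprq
Sorted (with $ < everything):
  sorted[0] = $qqpppqprrprq
  sorted[1] = pppqprrprq$qq
  sorted[2] = ppqprrprq$qqp
  sorted[3] = pqprrprq$qqpp
  sorted[4] = prq$qqpppqprr
  sorted[5] = prrprq$qqpppq
  sorted[6] = q$qqpppqprrpr
  sorted[7] = qpppqprrprq$q
  sorted[8] = qprrprq$qqppp
  sorted[9] = qqpppqprrprq$
  sorted[10] = rprq$qqpppqpr
  sorted[11] = rq$qqpppqprrp
  sorted[12] = rrprq$qqpppqp
sorted[7] = qpppqprrprq$q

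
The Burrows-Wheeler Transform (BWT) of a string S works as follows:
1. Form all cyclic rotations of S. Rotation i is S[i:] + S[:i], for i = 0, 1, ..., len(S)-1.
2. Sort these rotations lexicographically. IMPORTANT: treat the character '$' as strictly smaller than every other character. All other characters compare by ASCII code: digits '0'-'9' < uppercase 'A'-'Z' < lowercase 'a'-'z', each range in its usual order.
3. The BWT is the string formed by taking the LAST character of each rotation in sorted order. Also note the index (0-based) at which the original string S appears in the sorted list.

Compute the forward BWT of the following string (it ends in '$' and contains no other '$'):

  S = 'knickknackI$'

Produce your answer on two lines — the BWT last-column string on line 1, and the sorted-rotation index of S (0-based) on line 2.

All 12 rotations (rotation i = S[i:]+S[:i]):
  rot[0] = knickknackI$
  rot[1] = nickknackI$k
  rot[2] = ickknackI$kn
  rot[3] = ckknackI$kni
  rot[4] = kknackI$knic
  rot[5] = knackI$knick
  rot[6] = nackI$knickk
  rot[7] = ackI$knickkn
  rot[8] = ckI$knickkna
  rot[9] = kI$knickknac
  rot[10] = I$knickknack
  rot[11] = $knickknackI
Sorted (with $ < everything):
  sorted[0] = $knickknackI  (last char: 'I')
  sorted[1] = I$knickknack  (last char: 'k')
  sorted[2] = ackI$knickkn  (last char: 'n')
  sorted[3] = ckI$knickkna  (last char: 'a')
  sorted[4] = ckknackI$kni  (last char: 'i')
  sorted[5] = ickknackI$kn  (last char: 'n')
  sorted[6] = kI$knickknac  (last char: 'c')
  sorted[7] = kknackI$knic  (last char: 'c')
  sorted[8] = knackI$knick  (last char: 'k')
  sorted[9] = knickknackI$  (last char: '$')
  sorted[10] = nackI$knickk  (last char: 'k')
  sorted[11] = nickknackI$k  (last char: 'k')
Last column: Iknaincck$kk
Original string S is at sorted index 9

Answer: Iknaincck$kk
9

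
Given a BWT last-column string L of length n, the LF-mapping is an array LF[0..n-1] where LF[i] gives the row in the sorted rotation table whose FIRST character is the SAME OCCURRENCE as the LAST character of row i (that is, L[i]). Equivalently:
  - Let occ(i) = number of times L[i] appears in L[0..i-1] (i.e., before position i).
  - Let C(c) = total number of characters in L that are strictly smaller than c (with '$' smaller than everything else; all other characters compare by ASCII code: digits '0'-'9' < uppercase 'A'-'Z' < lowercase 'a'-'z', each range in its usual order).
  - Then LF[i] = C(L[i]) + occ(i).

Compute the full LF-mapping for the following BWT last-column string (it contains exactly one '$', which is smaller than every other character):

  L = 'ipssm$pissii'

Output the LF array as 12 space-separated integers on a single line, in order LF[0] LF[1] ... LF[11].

Answer: 1 6 8 9 5 0 7 2 10 11 3 4

Derivation:
Char counts: '$':1, 'i':4, 'm':1, 'p':2, 's':4
C (first-col start): C('$')=0, C('i')=1, C('m')=5, C('p')=6, C('s')=8
L[0]='i': occ=0, LF[0]=C('i')+0=1+0=1
L[1]='p': occ=0, LF[1]=C('p')+0=6+0=6
L[2]='s': occ=0, LF[2]=C('s')+0=8+0=8
L[3]='s': occ=1, LF[3]=C('s')+1=8+1=9
L[4]='m': occ=0, LF[4]=C('m')+0=5+0=5
L[5]='$': occ=0, LF[5]=C('$')+0=0+0=0
L[6]='p': occ=1, LF[6]=C('p')+1=6+1=7
L[7]='i': occ=1, LF[7]=C('i')+1=1+1=2
L[8]='s': occ=2, LF[8]=C('s')+2=8+2=10
L[9]='s': occ=3, LF[9]=C('s')+3=8+3=11
L[10]='i': occ=2, LF[10]=C('i')+2=1+2=3
L[11]='i': occ=3, LF[11]=C('i')+3=1+3=4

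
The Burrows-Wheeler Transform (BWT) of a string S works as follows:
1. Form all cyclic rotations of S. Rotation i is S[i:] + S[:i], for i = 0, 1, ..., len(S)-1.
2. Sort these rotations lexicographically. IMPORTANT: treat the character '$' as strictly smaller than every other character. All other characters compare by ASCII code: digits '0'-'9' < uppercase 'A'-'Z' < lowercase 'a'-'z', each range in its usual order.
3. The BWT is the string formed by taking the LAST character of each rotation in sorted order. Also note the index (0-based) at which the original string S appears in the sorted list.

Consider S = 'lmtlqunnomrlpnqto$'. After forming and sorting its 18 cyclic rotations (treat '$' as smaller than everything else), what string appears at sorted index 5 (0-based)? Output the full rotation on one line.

Answer: mtlqunnomrlpnqto$l

Derivation:
All 18 rotations (rotation i = S[i:]+S[:i]):
  rot[0] = lmtlqunnomrlpnqto$
  rot[1] = mtlqunnomrlpnqto$l
  rot[2] = tlqunnomrlpnqto$lm
  rot[3] = lqunnomrlpnqto$lmt
  rot[4] = qunnomrlpnqto$lmtl
  rot[5] = unnomrlpnqto$lmtlq
  rot[6] = nnomrlpnqto$lmtlqu
  rot[7] = nomrlpnqto$lmtlqun
  rot[8] = omrlpnqto$lmtlqunn
  rot[9] = mrlpnqto$lmtlqunno
  rot[10] = rlpnqto$lmtlqunnom
  rot[11] = lpnqto$lmtlqunnomr
  rot[12] = pnqto$lmtlqunnomrl
  rot[13] = nqto$lmtlqunnomrlp
  rot[14] = qto$lmtlqunnomrlpn
  rot[15] = to$lmtlqunnomrlpnq
  rot[16] = o$lmtlqunnomrlpnqt
  rot[17] = $lmtlqunnomrlpnqto
Sorted (with $ < everything):
  sorted[0] = $lmtlqunnomrlpnqto
  sorted[1] = lmtlqunnomrlpnqto$
  sorted[2] = lpnqto$lmtlqunnomr
  sorted[3] = lqunnomrlpnqto$lmt
  sorted[4] = mrlpnqto$lmtlqunno
  sorted[5] = mtlqunnomrlpnqto$l
  sorted[6] = nnomrlpnqto$lmtlqu
  sorted[7] = nomrlpnqto$lmtlqun
  sorted[8] = nqto$lmtlqunnomrlp
  sorted[9] = o$lmtlqunnomrlpnqt
  sorted[10] = omrlpnqto$lmtlqunn
  sorted[11] = pnqto$lmtlqunnomrl
  sorted[12] = qto$lmtlqunnomrlpn
  sorted[13] = qunnomrlpnqto$lmtl
  sorted[14] = rlpnqto$lmtlqunnom
  sorted[15] = tlqunnomrlpnqto$lm
  sorted[16] = to$lmtlqunnomrlpnq
  sorted[17] = unnomrlpnqto$lmtlq
sorted[5] = mtlqunnomrlpnqto$l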